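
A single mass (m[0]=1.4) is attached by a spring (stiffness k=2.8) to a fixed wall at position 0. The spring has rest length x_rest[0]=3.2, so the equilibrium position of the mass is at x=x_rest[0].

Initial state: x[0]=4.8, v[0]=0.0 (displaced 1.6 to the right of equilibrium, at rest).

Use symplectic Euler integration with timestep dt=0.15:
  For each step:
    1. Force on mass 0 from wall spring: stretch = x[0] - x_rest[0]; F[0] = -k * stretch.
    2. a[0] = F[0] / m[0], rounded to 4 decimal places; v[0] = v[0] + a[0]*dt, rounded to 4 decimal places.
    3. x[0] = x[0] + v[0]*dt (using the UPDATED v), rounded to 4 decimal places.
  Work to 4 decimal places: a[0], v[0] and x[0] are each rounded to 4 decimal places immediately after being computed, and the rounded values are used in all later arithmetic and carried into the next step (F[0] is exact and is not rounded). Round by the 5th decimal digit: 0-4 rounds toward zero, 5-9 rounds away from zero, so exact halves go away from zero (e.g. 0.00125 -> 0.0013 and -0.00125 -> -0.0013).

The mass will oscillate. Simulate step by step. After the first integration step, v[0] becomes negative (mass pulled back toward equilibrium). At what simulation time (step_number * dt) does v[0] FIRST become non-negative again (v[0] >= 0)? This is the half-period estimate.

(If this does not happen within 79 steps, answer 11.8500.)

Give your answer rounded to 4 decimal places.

Answer: 2.2500

Derivation:
Step 0: x=[4.8000] v=[0.0000]
Step 1: x=[4.7280] v=[-0.4800]
Step 2: x=[4.5872] v=[-0.9384]
Step 3: x=[4.3840] v=[-1.3546]
Step 4: x=[4.1275] v=[-1.7098]
Step 5: x=[3.8293] v=[-1.9881]
Step 6: x=[3.5028] v=[-2.1769]
Step 7: x=[3.1626] v=[-2.2677]
Step 8: x=[2.8241] v=[-2.2565]
Step 9: x=[2.5025] v=[-2.1437]
Step 10: x=[2.2123] v=[-1.9345]
Step 11: x=[1.9666] v=[-1.6382]
Step 12: x=[1.7764] v=[-1.2682]
Step 13: x=[1.6502] v=[-0.8411]
Step 14: x=[1.5938] v=[-0.3762]
Step 15: x=[1.6097] v=[0.1057]
First v>=0 after going negative at step 15, time=2.2500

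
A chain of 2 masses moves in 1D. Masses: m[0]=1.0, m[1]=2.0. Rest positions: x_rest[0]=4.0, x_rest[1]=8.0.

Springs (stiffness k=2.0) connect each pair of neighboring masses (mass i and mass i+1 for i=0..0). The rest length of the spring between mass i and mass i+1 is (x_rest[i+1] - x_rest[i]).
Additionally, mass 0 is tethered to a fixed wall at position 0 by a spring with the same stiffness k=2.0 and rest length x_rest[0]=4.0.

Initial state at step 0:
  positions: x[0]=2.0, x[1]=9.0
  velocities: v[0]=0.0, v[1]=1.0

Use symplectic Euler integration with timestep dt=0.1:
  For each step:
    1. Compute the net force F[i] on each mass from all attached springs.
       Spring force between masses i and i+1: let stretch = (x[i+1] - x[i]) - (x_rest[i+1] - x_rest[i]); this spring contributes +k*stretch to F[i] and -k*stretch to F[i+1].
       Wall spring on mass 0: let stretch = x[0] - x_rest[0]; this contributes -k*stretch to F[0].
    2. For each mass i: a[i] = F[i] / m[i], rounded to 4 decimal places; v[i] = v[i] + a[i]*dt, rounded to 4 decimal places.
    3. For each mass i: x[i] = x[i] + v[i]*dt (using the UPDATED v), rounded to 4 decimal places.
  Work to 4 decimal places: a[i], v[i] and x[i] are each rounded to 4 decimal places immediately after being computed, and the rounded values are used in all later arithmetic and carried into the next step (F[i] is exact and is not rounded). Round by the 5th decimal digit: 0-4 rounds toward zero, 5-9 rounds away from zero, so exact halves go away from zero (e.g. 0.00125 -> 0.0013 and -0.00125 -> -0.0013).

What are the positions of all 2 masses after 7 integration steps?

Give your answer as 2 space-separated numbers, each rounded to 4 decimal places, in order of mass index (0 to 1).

Answer: 4.3630 8.9595

Derivation:
Step 0: x=[2.0000 9.0000] v=[0.0000 1.0000]
Step 1: x=[2.1000 9.0700] v=[1.0000 0.7000]
Step 2: x=[2.2974 9.1103] v=[1.9740 0.4030]
Step 3: x=[2.5851 9.1225] v=[2.8771 0.1217]
Step 4: x=[2.9519 9.1093] v=[3.6676 -0.1320]
Step 5: x=[3.3828 9.0745] v=[4.3087 -0.3477]
Step 6: x=[3.8599 9.0228] v=[4.7705 -0.5169]
Step 7: x=[4.3630 8.9595] v=[5.0311 -0.6332]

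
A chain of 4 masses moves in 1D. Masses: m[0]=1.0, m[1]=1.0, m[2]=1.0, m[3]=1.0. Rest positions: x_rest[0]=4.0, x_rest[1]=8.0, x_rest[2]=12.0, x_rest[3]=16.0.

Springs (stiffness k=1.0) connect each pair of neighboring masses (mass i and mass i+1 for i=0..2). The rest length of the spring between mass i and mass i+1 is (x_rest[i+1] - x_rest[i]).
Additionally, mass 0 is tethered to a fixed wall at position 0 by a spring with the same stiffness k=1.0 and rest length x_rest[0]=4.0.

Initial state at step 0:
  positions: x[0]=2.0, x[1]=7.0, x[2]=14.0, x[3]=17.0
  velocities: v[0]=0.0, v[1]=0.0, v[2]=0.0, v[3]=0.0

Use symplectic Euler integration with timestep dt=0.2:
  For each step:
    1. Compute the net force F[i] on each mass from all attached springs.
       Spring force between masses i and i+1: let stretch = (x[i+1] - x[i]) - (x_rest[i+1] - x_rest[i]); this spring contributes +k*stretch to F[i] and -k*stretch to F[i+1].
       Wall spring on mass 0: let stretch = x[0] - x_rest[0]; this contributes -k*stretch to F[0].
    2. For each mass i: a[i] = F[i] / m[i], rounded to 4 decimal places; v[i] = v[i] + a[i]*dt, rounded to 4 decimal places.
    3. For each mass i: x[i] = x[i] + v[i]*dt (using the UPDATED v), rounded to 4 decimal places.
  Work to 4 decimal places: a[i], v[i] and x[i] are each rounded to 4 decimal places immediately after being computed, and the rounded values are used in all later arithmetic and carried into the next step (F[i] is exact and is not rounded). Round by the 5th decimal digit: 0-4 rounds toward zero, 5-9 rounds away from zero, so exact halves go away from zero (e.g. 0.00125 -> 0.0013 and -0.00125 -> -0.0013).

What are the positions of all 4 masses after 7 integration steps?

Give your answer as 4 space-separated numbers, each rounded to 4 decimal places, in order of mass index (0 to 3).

Answer: 4.5980 8.4355 11.3465 17.3077

Derivation:
Step 0: x=[2.0000 7.0000 14.0000 17.0000] v=[0.0000 0.0000 0.0000 0.0000]
Step 1: x=[2.1200 7.0800 13.8400 17.0400] v=[0.6000 0.4000 -0.8000 0.2000]
Step 2: x=[2.3536 7.2320 13.5376 17.1120] v=[1.1680 0.7600 -1.5120 0.3600]
Step 3: x=[2.6882 7.4411 13.1260 17.2010] v=[1.6730 1.0454 -2.0582 0.4451]
Step 4: x=[3.1054 7.6875 12.6500 17.2870] v=[2.0859 1.2318 -2.3802 0.4301]
Step 5: x=[3.5816 7.9491 12.1609 17.3475] v=[2.3812 1.3079 -2.4453 0.3027]
Step 6: x=[4.0893 8.2045 11.7108 17.3606] v=[2.5384 1.2768 -2.2503 0.0654]
Step 7: x=[4.5980 8.4355 11.3465 17.3077] v=[2.5436 1.1550 -1.8216 -0.2646]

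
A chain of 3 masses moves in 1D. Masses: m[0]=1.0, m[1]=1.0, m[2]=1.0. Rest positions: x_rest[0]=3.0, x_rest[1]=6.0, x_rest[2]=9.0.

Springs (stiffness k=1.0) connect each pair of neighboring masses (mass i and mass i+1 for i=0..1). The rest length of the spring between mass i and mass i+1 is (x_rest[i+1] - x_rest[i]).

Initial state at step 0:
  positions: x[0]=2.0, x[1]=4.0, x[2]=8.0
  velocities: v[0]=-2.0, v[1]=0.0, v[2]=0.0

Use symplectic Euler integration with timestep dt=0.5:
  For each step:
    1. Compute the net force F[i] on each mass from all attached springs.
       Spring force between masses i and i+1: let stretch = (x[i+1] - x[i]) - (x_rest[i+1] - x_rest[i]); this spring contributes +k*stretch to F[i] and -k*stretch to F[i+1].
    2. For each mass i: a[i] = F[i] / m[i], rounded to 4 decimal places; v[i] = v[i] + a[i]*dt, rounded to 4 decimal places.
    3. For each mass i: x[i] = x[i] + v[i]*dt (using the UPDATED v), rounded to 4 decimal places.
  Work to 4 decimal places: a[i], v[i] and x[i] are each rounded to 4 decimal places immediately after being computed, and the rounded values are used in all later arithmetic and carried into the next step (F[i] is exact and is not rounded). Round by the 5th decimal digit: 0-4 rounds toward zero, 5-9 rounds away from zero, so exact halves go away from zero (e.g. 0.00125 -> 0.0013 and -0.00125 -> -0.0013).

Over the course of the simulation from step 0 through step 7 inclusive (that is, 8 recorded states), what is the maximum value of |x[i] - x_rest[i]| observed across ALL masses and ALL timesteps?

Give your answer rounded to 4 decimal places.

Answer: 4.3436

Derivation:
Step 0: x=[2.0000 4.0000 8.0000] v=[-2.0000 0.0000 0.0000]
Step 1: x=[0.7500 4.5000 7.7500] v=[-2.5000 1.0000 -0.5000]
Step 2: x=[-0.3125 4.8750 7.4375] v=[-2.1250 0.7500 -0.6250]
Step 3: x=[-0.8282 4.5938 7.2344] v=[-1.0313 -0.5625 -0.4063]
Step 4: x=[-0.7384 3.6172 7.1211] v=[0.1797 -1.9532 -0.2266]
Step 5: x=[-0.3097 2.4277 6.8818] v=[0.8575 -2.3791 -0.4786]
Step 6: x=[0.0534 1.6673 6.2790] v=[0.7262 -1.5208 -1.2057]
Step 7: x=[0.0700 1.6564 5.2732] v=[0.0332 -0.0219 -2.0116]
Max displacement = 4.3436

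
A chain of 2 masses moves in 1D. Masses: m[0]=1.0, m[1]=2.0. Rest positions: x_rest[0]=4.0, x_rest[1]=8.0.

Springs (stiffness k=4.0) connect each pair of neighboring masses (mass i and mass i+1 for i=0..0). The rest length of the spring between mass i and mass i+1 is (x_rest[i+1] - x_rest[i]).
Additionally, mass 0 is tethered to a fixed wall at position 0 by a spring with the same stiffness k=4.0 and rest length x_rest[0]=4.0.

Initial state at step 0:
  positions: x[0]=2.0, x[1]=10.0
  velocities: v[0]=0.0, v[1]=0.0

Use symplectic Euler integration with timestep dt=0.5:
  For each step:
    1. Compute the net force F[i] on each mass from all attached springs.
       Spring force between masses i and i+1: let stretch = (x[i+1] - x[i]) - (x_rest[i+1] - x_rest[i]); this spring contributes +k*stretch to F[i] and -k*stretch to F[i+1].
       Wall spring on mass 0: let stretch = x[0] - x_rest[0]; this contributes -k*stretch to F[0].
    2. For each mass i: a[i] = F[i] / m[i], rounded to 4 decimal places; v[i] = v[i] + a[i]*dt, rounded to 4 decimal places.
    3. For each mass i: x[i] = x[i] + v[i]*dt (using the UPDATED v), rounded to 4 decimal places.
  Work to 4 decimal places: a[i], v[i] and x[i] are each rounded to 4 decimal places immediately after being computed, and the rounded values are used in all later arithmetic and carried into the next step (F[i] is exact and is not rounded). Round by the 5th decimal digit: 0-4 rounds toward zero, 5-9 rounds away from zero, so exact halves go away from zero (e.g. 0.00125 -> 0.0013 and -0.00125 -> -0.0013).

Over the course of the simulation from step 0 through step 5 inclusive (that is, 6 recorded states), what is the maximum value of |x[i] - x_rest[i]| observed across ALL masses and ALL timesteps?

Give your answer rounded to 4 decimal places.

Answer: 4.0000

Derivation:
Step 0: x=[2.0000 10.0000] v=[0.0000 0.0000]
Step 1: x=[8.0000 8.0000] v=[12.0000 -4.0000]
Step 2: x=[6.0000 8.0000] v=[-4.0000 0.0000]
Step 3: x=[0.0000 9.0000] v=[-12.0000 2.0000]
Step 4: x=[3.0000 7.5000] v=[6.0000 -3.0000]
Step 5: x=[7.5000 5.7500] v=[9.0000 -3.5000]
Max displacement = 4.0000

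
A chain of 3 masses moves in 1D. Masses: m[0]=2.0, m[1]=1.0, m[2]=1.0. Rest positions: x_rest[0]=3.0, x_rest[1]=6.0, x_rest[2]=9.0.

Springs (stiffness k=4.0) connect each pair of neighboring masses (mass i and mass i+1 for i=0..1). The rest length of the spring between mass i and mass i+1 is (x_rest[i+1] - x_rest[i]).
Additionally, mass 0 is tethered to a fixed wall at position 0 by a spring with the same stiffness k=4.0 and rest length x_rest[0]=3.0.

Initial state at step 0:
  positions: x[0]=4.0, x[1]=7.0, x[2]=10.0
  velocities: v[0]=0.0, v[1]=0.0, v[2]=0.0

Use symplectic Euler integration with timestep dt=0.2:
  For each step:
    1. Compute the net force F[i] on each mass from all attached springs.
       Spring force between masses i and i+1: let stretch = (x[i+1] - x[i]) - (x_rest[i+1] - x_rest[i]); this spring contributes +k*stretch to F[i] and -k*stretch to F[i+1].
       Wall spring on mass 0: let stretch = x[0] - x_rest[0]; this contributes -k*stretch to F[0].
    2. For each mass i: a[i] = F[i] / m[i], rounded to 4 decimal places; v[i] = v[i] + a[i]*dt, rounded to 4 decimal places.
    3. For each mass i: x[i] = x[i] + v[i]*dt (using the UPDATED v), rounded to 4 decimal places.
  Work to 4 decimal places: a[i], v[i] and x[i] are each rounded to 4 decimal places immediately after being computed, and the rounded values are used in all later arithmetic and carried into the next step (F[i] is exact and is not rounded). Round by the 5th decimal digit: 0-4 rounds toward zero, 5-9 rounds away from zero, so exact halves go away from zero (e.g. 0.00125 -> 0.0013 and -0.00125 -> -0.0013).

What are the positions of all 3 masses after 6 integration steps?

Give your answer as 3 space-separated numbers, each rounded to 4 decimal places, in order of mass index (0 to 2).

Step 0: x=[4.0000 7.0000 10.0000] v=[0.0000 0.0000 0.0000]
Step 1: x=[3.9200 7.0000 10.0000] v=[-0.4000 0.0000 0.0000]
Step 2: x=[3.7728 6.9872 10.0000] v=[-0.7360 -0.0640 0.0000]
Step 3: x=[3.5809 6.9421 9.9980] v=[-0.9594 -0.2253 -0.0102]
Step 4: x=[3.3714 6.8482 9.9870] v=[-1.0473 -0.4695 -0.0549]
Step 5: x=[3.1704 6.7002 9.9538] v=[-1.0051 -0.7399 -0.1659]
Step 6: x=[2.9981 6.5080 9.8800] v=[-0.8613 -0.9609 -0.3688]

Answer: 2.9981 6.5080 9.8800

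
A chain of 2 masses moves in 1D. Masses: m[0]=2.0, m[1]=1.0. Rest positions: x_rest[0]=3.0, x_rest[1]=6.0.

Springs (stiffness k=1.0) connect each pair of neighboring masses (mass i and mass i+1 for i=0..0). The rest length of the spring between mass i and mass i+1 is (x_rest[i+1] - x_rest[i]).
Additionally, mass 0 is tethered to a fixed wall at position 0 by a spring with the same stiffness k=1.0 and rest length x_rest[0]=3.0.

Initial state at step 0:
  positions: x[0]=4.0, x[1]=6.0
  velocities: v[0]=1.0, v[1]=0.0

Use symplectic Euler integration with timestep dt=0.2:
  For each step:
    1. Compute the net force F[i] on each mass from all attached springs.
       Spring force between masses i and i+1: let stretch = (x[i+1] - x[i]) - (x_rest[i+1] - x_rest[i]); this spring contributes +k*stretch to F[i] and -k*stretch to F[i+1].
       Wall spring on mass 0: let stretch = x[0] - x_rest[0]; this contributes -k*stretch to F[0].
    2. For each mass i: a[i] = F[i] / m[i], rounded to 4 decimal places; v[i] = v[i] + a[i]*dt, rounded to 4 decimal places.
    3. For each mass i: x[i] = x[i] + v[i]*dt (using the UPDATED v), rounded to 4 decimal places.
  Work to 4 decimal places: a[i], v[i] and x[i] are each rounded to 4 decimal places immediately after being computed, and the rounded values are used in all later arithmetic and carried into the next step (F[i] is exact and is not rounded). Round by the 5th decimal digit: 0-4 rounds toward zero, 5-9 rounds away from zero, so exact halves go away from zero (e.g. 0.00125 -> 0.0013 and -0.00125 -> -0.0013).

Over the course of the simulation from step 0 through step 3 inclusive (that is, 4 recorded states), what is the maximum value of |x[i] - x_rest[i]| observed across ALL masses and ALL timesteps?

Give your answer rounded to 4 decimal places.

Step 0: x=[4.0000 6.0000] v=[1.0000 0.0000]
Step 1: x=[4.1600 6.0400] v=[0.8000 0.2000]
Step 2: x=[4.2744 6.1248] v=[0.5720 0.4240]
Step 3: x=[4.3403 6.2556] v=[0.3296 0.6539]
Max displacement = 1.3403

Answer: 1.3403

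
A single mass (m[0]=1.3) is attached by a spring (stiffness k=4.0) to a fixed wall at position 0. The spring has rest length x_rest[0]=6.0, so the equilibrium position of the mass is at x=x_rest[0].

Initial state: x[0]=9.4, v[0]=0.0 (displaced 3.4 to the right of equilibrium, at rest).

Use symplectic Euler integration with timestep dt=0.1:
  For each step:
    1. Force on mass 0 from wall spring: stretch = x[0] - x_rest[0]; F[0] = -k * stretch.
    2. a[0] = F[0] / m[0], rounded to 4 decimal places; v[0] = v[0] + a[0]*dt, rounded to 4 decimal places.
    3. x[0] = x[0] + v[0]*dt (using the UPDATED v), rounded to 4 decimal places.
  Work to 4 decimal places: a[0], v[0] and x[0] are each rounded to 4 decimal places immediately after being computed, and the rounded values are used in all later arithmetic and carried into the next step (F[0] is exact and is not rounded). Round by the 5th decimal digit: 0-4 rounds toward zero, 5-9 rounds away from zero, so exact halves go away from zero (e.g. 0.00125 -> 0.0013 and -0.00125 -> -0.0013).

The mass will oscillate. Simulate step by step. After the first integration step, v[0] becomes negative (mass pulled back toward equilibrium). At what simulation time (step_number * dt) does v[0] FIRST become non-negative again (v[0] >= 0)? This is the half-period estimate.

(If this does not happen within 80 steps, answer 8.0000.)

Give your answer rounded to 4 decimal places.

Answer: 1.8000

Derivation:
Step 0: x=[9.4000] v=[0.0000]
Step 1: x=[9.2954] v=[-1.0462]
Step 2: x=[9.0894] v=[-2.0602]
Step 3: x=[8.7883] v=[-3.0108]
Step 4: x=[8.4014] v=[-3.8687]
Step 5: x=[7.9406] v=[-4.6076]
Step 6: x=[7.4201] v=[-5.2047]
Step 7: x=[6.8559] v=[-5.6417]
Step 8: x=[6.2654] v=[-5.9051]
Step 9: x=[5.6667] v=[-5.9868]
Step 10: x=[5.0783] v=[-5.8843]
Step 11: x=[4.5182] v=[-5.6007]
Step 12: x=[4.0037] v=[-5.1448]
Step 13: x=[3.5506] v=[-4.5306]
Step 14: x=[3.1729] v=[-3.7769]
Step 15: x=[2.8822] v=[-2.9070]
Step 16: x=[2.6874] v=[-1.9477]
Step 17: x=[2.5946] v=[-0.9284]
Step 18: x=[2.6065] v=[0.1194]
First v>=0 after going negative at step 18, time=1.8000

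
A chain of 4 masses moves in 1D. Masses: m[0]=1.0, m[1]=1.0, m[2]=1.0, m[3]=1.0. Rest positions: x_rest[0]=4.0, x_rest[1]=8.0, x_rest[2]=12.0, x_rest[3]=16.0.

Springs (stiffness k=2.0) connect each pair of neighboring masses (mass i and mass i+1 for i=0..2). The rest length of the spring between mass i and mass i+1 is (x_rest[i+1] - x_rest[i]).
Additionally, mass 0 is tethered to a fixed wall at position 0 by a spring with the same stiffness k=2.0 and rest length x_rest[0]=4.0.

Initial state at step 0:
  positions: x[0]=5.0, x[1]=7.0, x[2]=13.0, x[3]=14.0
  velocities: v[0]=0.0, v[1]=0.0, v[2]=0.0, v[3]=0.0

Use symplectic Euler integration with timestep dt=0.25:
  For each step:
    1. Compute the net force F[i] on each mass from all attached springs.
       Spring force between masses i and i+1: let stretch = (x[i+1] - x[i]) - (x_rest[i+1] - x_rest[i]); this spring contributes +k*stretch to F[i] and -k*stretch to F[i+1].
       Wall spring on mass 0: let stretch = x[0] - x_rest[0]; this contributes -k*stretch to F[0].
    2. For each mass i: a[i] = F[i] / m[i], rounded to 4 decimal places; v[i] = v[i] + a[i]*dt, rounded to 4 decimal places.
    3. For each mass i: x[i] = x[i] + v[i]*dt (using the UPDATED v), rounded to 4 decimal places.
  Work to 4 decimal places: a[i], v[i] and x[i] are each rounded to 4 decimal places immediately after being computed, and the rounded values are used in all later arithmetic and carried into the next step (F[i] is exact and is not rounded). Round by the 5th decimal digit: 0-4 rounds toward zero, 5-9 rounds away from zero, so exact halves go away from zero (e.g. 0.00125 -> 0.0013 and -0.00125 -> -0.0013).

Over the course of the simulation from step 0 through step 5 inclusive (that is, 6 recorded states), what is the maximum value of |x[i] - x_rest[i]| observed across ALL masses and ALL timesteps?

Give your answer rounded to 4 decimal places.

Answer: 2.0098

Derivation:
Step 0: x=[5.0000 7.0000 13.0000 14.0000] v=[0.0000 0.0000 0.0000 0.0000]
Step 1: x=[4.6250 7.5000 12.3750 14.3750] v=[-1.5000 2.0000 -2.5000 1.5000]
Step 2: x=[4.0313 8.2500 11.3906 15.0000] v=[-2.3750 3.0000 -3.9375 2.5000]
Step 3: x=[3.4610 8.8653 10.4648 15.6738] v=[-2.2813 2.4610 -3.7031 2.6953]
Step 4: x=[3.1336 9.0050 9.9902 16.1965] v=[-1.3097 0.5586 -1.8984 2.0908]
Step 5: x=[3.1484 8.5339 10.1683 16.4434] v=[0.0592 -1.8845 0.7122 0.9877]
Max displacement = 2.0098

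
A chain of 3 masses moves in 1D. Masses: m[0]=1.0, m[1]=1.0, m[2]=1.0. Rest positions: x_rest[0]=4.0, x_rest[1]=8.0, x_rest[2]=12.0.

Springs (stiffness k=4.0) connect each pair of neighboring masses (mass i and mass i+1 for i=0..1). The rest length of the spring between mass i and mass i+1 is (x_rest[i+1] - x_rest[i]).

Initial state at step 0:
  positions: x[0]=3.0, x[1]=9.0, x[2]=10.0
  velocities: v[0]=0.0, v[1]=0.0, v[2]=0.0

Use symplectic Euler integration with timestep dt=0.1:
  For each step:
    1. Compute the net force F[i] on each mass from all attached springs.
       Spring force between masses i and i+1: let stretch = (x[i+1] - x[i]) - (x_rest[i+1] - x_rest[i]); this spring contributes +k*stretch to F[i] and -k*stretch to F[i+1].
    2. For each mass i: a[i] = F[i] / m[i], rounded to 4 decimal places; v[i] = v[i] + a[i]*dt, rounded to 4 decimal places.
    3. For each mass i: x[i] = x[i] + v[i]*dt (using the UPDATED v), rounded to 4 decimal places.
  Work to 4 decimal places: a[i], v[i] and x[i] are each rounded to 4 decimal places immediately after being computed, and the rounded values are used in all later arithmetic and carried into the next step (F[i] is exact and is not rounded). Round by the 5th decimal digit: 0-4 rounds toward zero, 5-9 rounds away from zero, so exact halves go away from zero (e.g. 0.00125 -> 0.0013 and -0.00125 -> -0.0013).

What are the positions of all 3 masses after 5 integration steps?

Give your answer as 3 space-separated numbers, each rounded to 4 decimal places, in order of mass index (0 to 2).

Answer: 3.8459 6.7625 11.3917

Derivation:
Step 0: x=[3.0000 9.0000 10.0000] v=[0.0000 0.0000 0.0000]
Step 1: x=[3.0800 8.8000 10.1200] v=[0.8000 -2.0000 1.2000]
Step 2: x=[3.2288 8.4240 10.3472] v=[1.4880 -3.7600 2.2720]
Step 3: x=[3.4254 7.9171 10.6575] v=[1.9661 -5.0688 3.1027]
Step 4: x=[3.6417 7.3402 11.0182] v=[2.1628 -5.7693 3.6065]
Step 5: x=[3.8459 6.7625 11.3917] v=[2.0422 -5.7775 3.7353]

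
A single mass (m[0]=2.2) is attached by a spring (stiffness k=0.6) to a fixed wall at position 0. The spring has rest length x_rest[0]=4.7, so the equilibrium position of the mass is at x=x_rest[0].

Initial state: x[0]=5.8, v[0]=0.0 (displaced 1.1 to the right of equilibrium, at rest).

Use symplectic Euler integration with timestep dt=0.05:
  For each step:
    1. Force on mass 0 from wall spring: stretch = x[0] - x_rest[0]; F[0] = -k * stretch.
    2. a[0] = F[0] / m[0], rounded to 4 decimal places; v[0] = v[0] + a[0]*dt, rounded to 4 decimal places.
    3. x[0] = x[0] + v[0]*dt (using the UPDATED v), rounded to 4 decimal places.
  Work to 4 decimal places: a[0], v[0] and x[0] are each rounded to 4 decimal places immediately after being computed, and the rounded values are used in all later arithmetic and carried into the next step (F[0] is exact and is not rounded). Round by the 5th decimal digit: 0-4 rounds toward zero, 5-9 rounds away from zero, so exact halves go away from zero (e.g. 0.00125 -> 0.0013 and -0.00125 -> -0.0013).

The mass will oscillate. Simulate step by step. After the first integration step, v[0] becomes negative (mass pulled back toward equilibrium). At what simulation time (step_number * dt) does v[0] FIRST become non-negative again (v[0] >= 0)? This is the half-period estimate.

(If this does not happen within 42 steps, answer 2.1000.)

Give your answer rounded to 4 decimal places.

Step 0: x=[5.8000] v=[0.0000]
Step 1: x=[5.7993] v=[-0.0150]
Step 2: x=[5.7978] v=[-0.0300]
Step 3: x=[5.7956] v=[-0.0450]
Step 4: x=[5.7926] v=[-0.0599]
Step 5: x=[5.7889] v=[-0.0748]
Step 6: x=[5.7844] v=[-0.0897]
Step 7: x=[5.7792] v=[-0.1045]
Step 8: x=[5.7732] v=[-0.1192]
Step 9: x=[5.7665] v=[-0.1338]
Step 10: x=[5.7591] v=[-0.1483]
Step 11: x=[5.7510] v=[-0.1627]
Step 12: x=[5.7422] v=[-0.1770]
Step 13: x=[5.7326] v=[-0.1912]
Step 14: x=[5.7223] v=[-0.2053]
Step 15: x=[5.7113] v=[-0.2192]
Step 16: x=[5.6997] v=[-0.2330]
Step 17: x=[5.6874] v=[-0.2466]
Step 18: x=[5.6744] v=[-0.2601]
Step 19: x=[5.6607] v=[-0.2734]
Step 20: x=[5.6464] v=[-0.2865]
Step 21: x=[5.6314] v=[-0.2994]
Step 22: x=[5.6158] v=[-0.3121]
Step 23: x=[5.5996] v=[-0.3246]
Step 24: x=[5.5828] v=[-0.3369]
Step 25: x=[5.5654] v=[-0.3489]
Step 26: x=[5.5474] v=[-0.3607]
Step 27: x=[5.5288] v=[-0.3723]
Step 28: x=[5.5096] v=[-0.3836]
Step 29: x=[5.4899] v=[-0.3946]
Step 30: x=[5.4696] v=[-0.4054]
Step 31: x=[5.4488] v=[-0.4159]
Step 32: x=[5.4275] v=[-0.4261]
Step 33: x=[5.4057] v=[-0.4360]
Step 34: x=[5.3834] v=[-0.4456]
Step 35: x=[5.3607] v=[-0.4549]
Step 36: x=[5.3375] v=[-0.4639]
Step 37: x=[5.3139] v=[-0.4726]
Step 38: x=[5.2899] v=[-0.4810]
Step 39: x=[5.2655] v=[-0.4890]
Step 40: x=[5.2407] v=[-0.4967]
Step 41: x=[5.2155] v=[-0.5041]
Step 42: x=[5.1899] v=[-0.5111]
v[0] did not become non-negative within 42 steps; using fallback time=2.1000

Answer: 2.1000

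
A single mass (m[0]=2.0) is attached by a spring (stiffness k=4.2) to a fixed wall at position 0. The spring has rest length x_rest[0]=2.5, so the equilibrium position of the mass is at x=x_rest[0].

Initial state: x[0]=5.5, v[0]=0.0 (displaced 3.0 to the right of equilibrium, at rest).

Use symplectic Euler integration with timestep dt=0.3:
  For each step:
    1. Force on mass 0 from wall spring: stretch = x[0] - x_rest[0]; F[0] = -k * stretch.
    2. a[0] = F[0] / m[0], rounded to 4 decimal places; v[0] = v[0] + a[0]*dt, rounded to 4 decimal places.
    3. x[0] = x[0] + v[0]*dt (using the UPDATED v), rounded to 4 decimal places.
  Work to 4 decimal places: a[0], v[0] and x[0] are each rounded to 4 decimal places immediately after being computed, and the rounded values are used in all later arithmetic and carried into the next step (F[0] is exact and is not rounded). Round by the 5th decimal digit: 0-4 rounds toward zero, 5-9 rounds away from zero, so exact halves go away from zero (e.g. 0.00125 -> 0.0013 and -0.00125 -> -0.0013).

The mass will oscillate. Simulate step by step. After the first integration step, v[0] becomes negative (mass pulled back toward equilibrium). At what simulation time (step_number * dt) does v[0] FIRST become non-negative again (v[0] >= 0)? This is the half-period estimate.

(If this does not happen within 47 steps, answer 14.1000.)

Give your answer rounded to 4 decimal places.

Step 0: x=[5.5000] v=[0.0000]
Step 1: x=[4.9330] v=[-1.8900]
Step 2: x=[3.9062] v=[-3.4228]
Step 3: x=[2.6136] v=[-4.3087]
Step 4: x=[1.2995] v=[-4.3803]
Step 5: x=[0.2123] v=[-3.6240]
Step 6: x=[-0.4425] v=[-2.1827]
Step 7: x=[-0.5412] v=[-0.3289]
Step 8: x=[-0.0651] v=[1.5871]
First v>=0 after going negative at step 8, time=2.4000

Answer: 2.4000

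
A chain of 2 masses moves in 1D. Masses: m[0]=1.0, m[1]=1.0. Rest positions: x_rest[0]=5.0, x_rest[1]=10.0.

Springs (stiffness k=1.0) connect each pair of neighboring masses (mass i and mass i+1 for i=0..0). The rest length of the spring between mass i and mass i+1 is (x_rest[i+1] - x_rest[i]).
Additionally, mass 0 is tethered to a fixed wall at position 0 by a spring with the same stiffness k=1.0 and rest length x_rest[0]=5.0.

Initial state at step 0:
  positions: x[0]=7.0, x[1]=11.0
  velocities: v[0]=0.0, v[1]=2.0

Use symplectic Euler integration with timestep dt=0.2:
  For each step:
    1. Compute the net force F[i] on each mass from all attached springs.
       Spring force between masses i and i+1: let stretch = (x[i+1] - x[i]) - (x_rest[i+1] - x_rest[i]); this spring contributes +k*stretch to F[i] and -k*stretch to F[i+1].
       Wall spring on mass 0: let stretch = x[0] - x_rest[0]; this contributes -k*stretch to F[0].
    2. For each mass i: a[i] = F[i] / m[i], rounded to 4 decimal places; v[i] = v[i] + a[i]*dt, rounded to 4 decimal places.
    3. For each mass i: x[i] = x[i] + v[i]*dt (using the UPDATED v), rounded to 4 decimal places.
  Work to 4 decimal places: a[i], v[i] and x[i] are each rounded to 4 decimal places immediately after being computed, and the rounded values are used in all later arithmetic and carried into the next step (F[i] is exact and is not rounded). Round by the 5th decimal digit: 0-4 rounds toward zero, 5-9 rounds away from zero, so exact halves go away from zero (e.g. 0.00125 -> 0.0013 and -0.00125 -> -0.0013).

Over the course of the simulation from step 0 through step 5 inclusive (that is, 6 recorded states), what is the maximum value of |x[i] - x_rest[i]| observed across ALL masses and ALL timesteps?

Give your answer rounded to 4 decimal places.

Step 0: x=[7.0000 11.0000] v=[0.0000 2.0000]
Step 1: x=[6.8800 11.4400] v=[-0.6000 2.2000]
Step 2: x=[6.6672 11.8976] v=[-1.0640 2.2880]
Step 3: x=[6.3969 12.3460] v=[-1.3514 2.2419]
Step 4: x=[6.1087 12.7564] v=[-1.4410 2.0521]
Step 5: x=[5.8421 13.1009] v=[-1.3332 1.7226]
Max displacement = 3.1009

Answer: 3.1009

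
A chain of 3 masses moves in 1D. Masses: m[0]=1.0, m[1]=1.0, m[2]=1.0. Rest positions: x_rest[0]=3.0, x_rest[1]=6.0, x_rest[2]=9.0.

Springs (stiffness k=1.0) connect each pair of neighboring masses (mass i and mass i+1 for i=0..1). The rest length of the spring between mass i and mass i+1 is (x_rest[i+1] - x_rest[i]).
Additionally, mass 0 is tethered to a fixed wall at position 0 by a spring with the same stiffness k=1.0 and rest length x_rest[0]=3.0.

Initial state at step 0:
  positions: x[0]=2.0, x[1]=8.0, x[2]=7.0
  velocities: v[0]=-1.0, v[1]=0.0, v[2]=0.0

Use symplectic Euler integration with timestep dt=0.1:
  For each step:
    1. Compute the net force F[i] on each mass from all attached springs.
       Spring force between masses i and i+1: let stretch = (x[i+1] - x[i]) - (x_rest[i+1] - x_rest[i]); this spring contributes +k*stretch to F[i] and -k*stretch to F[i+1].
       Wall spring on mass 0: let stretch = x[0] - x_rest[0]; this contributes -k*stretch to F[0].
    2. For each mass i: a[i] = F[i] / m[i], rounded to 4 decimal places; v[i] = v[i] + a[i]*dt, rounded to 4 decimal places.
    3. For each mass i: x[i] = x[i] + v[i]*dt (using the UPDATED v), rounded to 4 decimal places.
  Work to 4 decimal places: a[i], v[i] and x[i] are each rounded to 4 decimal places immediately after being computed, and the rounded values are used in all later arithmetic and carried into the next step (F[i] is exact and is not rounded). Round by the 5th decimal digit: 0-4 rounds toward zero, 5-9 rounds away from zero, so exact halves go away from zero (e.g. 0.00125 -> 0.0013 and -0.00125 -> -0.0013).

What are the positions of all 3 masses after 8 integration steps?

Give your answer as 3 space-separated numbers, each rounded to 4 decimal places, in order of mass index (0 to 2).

Step 0: x=[2.0000 8.0000 7.0000] v=[-1.0000 0.0000 0.0000]
Step 1: x=[1.9400 7.9300 7.0400] v=[-0.6000 -0.7000 0.4000]
Step 2: x=[1.9205 7.7912 7.1189] v=[-0.1950 -1.3880 0.7890]
Step 3: x=[1.9405 7.5870 7.2345] v=[0.2000 -2.0423 1.1562]
Step 4: x=[1.9976 7.3228 7.3837] v=[0.5706 -2.6422 1.4915]
Step 5: x=[2.0879 7.0059 7.5622] v=[0.9034 -3.1686 1.7854]
Step 6: x=[2.2065 6.6454 7.7652] v=[1.1864 -3.6048 2.0298]
Step 7: x=[2.3475 6.2517 7.9870] v=[1.4096 -3.9367 2.2178]
Step 8: x=[2.5040 5.8363 8.2214] v=[1.5653 -4.1536 2.3443]

Answer: 2.5040 5.8363 8.2214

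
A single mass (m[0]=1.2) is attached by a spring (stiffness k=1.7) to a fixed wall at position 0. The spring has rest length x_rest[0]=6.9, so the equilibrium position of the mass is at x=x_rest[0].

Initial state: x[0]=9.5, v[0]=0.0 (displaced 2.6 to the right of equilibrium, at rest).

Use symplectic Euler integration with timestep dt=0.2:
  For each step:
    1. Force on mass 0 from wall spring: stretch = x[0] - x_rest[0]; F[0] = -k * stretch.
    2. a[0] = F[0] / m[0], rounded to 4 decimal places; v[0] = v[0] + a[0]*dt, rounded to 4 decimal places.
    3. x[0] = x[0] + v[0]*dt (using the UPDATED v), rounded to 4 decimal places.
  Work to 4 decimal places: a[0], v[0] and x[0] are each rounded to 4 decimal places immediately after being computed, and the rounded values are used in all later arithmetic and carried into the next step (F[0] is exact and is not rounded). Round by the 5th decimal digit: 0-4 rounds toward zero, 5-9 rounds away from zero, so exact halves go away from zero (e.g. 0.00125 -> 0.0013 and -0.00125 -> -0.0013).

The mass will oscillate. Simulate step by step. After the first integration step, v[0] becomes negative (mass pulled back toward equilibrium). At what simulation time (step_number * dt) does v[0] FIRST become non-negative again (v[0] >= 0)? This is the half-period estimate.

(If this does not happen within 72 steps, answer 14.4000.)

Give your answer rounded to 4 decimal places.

Answer: 2.8000

Derivation:
Step 0: x=[9.5000] v=[0.0000]
Step 1: x=[9.3527] v=[-0.7367]
Step 2: x=[9.0664] v=[-1.4316]
Step 3: x=[8.6573] v=[-2.0454]
Step 4: x=[8.1486] v=[-2.5433]
Step 5: x=[7.5692] v=[-2.8971]
Step 6: x=[6.9519] v=[-3.0867]
Step 7: x=[6.3316] v=[-3.1014]
Step 8: x=[5.7435] v=[-2.9404]
Step 9: x=[5.2210] v=[-2.6127]
Step 10: x=[4.7936] v=[-2.1370]
Step 11: x=[4.4856] v=[-1.5402]
Step 12: x=[4.3144] v=[-0.8561]
Step 13: x=[4.2897] v=[-0.1235]
Step 14: x=[4.4129] v=[0.6161]
First v>=0 after going negative at step 14, time=2.8000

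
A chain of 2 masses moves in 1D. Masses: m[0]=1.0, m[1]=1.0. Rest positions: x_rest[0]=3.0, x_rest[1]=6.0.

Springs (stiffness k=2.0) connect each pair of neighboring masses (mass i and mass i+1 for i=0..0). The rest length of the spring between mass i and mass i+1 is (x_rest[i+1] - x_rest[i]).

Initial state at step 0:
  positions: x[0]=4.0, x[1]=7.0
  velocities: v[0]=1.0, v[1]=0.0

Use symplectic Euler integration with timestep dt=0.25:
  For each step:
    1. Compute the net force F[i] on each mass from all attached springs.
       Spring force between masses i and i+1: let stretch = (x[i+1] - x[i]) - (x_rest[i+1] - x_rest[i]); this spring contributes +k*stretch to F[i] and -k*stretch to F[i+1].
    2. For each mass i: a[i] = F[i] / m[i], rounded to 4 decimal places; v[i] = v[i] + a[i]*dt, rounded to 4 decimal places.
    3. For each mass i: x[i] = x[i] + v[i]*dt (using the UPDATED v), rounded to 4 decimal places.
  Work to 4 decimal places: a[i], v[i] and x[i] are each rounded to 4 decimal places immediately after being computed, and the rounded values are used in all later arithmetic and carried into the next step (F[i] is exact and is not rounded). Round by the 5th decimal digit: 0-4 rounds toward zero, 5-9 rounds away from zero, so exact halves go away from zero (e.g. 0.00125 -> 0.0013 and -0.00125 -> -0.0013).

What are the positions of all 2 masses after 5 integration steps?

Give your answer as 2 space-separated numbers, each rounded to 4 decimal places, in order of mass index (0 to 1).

Step 0: x=[4.0000 7.0000] v=[1.0000 0.0000]
Step 1: x=[4.2500 7.0000] v=[1.0000 0.0000]
Step 2: x=[4.4688 7.0313] v=[0.8750 0.1250]
Step 3: x=[4.6329 7.1173] v=[0.6563 0.3438]
Step 4: x=[4.7325 7.2677] v=[0.3985 0.6016]
Step 5: x=[4.7740 7.4762] v=[0.1661 0.8340]

Answer: 4.7740 7.4762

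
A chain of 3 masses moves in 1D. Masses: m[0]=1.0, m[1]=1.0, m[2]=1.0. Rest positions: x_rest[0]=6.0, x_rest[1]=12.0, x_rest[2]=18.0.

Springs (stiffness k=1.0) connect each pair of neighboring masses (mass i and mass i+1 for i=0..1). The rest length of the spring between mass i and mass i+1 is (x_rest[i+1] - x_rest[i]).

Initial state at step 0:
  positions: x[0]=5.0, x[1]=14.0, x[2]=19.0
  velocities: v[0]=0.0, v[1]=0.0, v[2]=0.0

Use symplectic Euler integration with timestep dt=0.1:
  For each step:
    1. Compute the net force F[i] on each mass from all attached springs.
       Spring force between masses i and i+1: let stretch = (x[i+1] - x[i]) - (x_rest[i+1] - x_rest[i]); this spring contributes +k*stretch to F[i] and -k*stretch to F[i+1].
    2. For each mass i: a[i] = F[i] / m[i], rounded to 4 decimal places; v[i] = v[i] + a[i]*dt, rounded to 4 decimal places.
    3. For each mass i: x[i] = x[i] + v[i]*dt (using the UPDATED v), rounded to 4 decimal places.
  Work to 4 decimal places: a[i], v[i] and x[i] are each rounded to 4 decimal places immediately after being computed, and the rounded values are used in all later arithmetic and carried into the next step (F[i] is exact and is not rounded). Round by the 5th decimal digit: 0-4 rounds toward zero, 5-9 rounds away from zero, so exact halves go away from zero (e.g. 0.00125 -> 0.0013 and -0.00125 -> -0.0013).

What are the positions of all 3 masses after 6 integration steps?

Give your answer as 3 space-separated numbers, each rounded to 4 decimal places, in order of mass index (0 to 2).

Step 0: x=[5.0000 14.0000 19.0000] v=[0.0000 0.0000 0.0000]
Step 1: x=[5.0300 13.9600 19.0100] v=[0.3000 -0.4000 0.1000]
Step 2: x=[5.0893 13.8812 19.0295] v=[0.5930 -0.7880 0.1950]
Step 3: x=[5.1765 13.7660 19.0575] v=[0.8722 -1.1524 0.2802]
Step 4: x=[5.2896 13.6178 19.0926] v=[1.1312 -1.4822 0.3511]
Step 5: x=[5.4260 13.4411 19.1330] v=[1.3640 -1.7675 0.4036]
Step 6: x=[5.5826 13.2411 19.1764] v=[1.5655 -1.9998 0.4344]

Answer: 5.5826 13.2411 19.1764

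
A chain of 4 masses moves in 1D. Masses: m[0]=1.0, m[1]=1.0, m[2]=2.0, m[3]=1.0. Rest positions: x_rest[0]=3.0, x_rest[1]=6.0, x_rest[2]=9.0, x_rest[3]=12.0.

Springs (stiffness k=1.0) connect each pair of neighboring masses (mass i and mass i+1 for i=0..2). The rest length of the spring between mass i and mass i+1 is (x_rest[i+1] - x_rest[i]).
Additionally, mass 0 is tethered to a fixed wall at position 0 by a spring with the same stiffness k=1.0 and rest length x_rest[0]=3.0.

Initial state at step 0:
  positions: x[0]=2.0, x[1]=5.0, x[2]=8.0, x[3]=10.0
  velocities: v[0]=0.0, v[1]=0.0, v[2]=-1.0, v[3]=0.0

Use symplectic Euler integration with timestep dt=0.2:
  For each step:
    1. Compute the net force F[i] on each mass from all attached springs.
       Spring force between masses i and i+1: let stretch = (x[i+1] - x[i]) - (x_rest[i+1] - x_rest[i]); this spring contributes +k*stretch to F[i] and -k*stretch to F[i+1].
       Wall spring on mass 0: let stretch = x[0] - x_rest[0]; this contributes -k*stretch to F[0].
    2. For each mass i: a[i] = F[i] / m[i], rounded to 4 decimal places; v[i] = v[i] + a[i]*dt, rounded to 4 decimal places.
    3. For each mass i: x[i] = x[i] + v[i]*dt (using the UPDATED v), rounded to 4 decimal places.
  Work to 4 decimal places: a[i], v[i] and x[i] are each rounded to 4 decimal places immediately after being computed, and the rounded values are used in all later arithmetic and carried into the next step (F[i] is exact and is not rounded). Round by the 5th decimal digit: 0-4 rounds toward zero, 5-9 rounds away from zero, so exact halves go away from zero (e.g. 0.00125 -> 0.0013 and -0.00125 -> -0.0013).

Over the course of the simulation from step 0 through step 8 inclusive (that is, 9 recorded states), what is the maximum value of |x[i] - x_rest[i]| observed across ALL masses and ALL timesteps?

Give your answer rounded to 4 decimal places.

Step 0: x=[2.0000 5.0000 8.0000 10.0000] v=[0.0000 0.0000 -1.0000 0.0000]
Step 1: x=[2.0400 5.0000 7.7800 10.0400] v=[0.2000 0.0000 -1.1000 0.2000]
Step 2: x=[2.1168 4.9928 7.5496 10.1096] v=[0.3840 -0.0360 -1.1520 0.3480]
Step 3: x=[2.2240 4.9728 7.3193 10.1968] v=[0.5358 -0.0998 -1.1517 0.4360]
Step 4: x=[2.3522 4.9367 7.0996 10.2889] v=[0.6408 -0.1803 -1.0986 0.4605]
Step 5: x=[2.4897 4.8838 6.9004 10.3734] v=[0.6873 -0.2646 -0.9960 0.4226]
Step 6: x=[2.6233 4.8158 6.7303 10.4390] v=[0.6682 -0.3401 -0.8504 0.3280]
Step 7: x=[2.7397 4.7367 6.5961 10.4763] v=[0.5820 -0.3957 -0.6710 0.1863]
Step 8: x=[2.8264 4.6521 6.5023 10.4784] v=[0.4335 -0.4232 -0.4689 0.0103]
Max displacement = 2.4977

Answer: 2.4977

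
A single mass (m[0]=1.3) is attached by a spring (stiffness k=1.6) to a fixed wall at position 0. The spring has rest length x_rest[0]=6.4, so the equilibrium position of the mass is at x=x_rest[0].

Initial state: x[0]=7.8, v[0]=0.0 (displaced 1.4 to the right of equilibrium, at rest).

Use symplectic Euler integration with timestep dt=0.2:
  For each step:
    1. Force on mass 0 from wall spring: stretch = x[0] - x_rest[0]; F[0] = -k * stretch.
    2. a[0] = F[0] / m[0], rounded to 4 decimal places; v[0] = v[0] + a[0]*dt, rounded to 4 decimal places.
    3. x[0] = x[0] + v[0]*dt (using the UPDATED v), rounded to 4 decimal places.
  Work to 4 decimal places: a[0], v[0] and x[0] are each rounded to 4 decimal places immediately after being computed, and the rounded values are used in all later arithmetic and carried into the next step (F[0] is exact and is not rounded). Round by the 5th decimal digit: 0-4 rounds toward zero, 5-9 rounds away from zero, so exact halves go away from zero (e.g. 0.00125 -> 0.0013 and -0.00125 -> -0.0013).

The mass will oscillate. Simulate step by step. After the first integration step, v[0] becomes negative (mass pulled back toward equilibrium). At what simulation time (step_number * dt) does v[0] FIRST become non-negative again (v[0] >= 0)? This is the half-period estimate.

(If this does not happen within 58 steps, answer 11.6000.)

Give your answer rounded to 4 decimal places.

Step 0: x=[7.8000] v=[0.0000]
Step 1: x=[7.7311] v=[-0.3446]
Step 2: x=[7.5966] v=[-0.6723]
Step 3: x=[7.4032] v=[-0.9668]
Step 4: x=[7.1605] v=[-1.2137]
Step 5: x=[6.8803] v=[-1.4009]
Step 6: x=[6.5765] v=[-1.5191]
Step 7: x=[6.2640] v=[-1.5625]
Step 8: x=[5.9582] v=[-1.5290]
Step 9: x=[5.6742] v=[-1.4202]
Step 10: x=[5.4259] v=[-1.2415]
Step 11: x=[5.2256] v=[-1.0017]
Step 12: x=[5.0831] v=[-0.7126]
Step 13: x=[5.0054] v=[-0.3884]
Step 14: x=[4.9964] v=[-0.0451]
Step 15: x=[5.0565] v=[0.3004]
First v>=0 after going negative at step 15, time=3.0000

Answer: 3.0000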